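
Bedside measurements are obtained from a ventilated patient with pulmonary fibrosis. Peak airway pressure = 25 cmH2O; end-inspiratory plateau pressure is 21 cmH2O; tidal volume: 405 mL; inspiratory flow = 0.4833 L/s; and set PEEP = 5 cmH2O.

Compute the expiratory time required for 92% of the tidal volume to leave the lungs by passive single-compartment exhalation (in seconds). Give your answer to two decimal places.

0.53

R = (PIP − Pplat)/V̇ = (25 − 21) / 0.4833 = 4.0/0.4833 = 8.276 cmH2O·s/L.
C = Vt/(Pplat − PEEP) = 405.0 / (21 − 5) = 405.0/16.0 = 25.313 mL/cmH2O.
τ = R × C = 8.276 × 0.02531 L/cmH2O = 0.2095 s.
t = −τ·ln(1 − 0.92) = −0.2095·ln(0.08) = 0.5291 s.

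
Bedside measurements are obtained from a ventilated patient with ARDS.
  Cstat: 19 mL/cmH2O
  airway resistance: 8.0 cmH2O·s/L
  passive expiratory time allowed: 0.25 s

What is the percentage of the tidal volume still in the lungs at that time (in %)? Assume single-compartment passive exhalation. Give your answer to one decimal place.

19.3

τ = R × C = 8.0 × 19 mL/cmH2O = 8.0 × 0.019 L/cmH2O = 0.152 s.
Passive exhalation: V(t)/V₀ = e^(−t/τ) = e^(−0.25/0.152) = 0.1931.
Fraction remaining = 0.1931 → 19.31%.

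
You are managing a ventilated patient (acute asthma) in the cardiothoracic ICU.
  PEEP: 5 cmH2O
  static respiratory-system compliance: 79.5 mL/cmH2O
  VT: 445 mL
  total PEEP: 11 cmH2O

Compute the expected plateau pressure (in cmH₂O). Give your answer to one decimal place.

16.6

End-expiratory occlusion gives total PEEP = 11 cmH2O (intrinsic PEEP = 11 − 5 = 6). Use total PEEP for the elastic gradient.
Pplat = PEEPtotal + Vt / Cstat = 11 + 445 / 79.5 = 11 + 5.597 = 16.597 cmH2O.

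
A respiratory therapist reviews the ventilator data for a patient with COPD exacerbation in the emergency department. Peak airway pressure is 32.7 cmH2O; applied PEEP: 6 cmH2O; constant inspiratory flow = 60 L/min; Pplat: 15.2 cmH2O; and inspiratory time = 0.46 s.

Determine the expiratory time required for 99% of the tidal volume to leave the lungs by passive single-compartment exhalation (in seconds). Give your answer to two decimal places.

4.03

Flow: 60 L/min ÷ 60 = 1 L/s.
Vt = flow × Ti = 1 L/s × 0.46 s × 1000 mL/L = 460.0 mL.
R = (PIP − Pplat)/V̇ = (32.7 − 15.2) / 1 = 17.5/1 = 17.5 cmH2O·s/L.
C = Vt/(Pplat − PEEP) = 460.0 / (15.2 − 6) = 460.0/9.2 = 50.0 mL/cmH2O.
τ = R × C = 17.5 × 0.05 L/cmH2O = 0.875 s.
t = −τ·ln(1 − 0.99) = −0.875·ln(0.01) = 4.03 s.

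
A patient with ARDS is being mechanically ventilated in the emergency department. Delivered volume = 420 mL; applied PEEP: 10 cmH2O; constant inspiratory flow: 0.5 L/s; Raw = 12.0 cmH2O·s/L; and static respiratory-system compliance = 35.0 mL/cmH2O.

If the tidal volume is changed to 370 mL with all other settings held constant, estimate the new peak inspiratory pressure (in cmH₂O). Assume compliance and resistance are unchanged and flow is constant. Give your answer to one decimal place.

PIP = Vt/C + R·V̇ + PEEP (constant-flow equation of motion).
Only the elastic term changes: ΔPIP = ΔVt / C = (370 − 420) / 35.0 = -1.429 cmH2O.
Original PIP = 420/35.0 + 12.0×0.5 + 10 = 28.0 cmH2O; new PIP = 28.0 + (-1.429) = 26.571 cmH2O.

26.6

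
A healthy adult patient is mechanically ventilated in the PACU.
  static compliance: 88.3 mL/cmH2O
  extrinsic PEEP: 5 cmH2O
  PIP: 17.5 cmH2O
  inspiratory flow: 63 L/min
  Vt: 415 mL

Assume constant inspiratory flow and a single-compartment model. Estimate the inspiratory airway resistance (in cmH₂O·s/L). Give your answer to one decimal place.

7.4

Flow: 63 L/min ÷ 60 = 1.05 L/s.
Equation of motion (constant flow): PIP = Vt/C + R·V̇ + PEEP.
R·V̇ = PIP − Vt/C − PEEP = 17.5 − 415/88.3 − 5 = 17.5 − 4.7 − 5 = 7.8 cmH2O.
R = 7.8 / 1.05 = 7.429 cmH2O·s/L.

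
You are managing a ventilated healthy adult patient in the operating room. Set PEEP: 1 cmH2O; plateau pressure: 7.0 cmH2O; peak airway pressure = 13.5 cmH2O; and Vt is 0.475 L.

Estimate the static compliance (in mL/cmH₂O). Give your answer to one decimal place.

Cstat = Vt / (Pplat − PEEP) = 475 / (7.0 − 1) = 475 / 6.0 = 79.167 mL/cmH2O.

79.2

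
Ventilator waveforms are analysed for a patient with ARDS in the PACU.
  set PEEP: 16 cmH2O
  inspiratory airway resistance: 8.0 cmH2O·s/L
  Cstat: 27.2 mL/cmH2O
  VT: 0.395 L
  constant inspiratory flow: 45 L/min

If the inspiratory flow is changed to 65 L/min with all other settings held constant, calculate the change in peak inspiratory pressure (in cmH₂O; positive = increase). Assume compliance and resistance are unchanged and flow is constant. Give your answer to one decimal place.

2.7

Flow: 45 L/min ÷ 60 = 0.75 L/s.
New flow: 65 L/min ÷ 60 = 1.0833 L/s.
PIP = Vt/C + R·V̇ + PEEP (constant-flow equation of motion).
Only the resistive term changes: ΔPIP = R × ΔV̇ = 8.0 × (1.0833 − 0.75) = 8.0 × 0.3333 = 2.666 cmH2O.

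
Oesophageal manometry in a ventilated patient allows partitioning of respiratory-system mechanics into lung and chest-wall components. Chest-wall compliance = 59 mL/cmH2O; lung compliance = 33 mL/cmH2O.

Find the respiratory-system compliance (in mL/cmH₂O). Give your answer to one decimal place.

21.2

Lung and chest wall are elastances in series: 1/Crs = 1/CL + 1/Ccw.
1/Crs = 1/33 + 1/59 = 0.04725.
Crs = 21.164 mL/cmH2O.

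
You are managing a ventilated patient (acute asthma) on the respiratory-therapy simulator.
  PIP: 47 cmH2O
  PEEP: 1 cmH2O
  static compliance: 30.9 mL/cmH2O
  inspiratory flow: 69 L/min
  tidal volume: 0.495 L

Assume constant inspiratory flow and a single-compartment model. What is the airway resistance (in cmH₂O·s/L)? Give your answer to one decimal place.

Flow: 69 L/min ÷ 60 = 1.15 L/s.
Equation of motion (constant flow): PIP = Vt/C + R·V̇ + PEEP.
R·V̇ = PIP − Vt/C − PEEP = 47 − 495/30.9 − 1 = 47 − 16.019 − 1 = 29.981 cmH2O.
R = 29.981 / 1.15 = 26.07 cmH2O·s/L.

26.1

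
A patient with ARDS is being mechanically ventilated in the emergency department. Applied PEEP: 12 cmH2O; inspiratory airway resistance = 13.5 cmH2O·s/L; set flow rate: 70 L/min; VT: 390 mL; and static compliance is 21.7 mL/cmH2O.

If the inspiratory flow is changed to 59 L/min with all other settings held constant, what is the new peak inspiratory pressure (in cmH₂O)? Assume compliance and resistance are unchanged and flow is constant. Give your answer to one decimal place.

43.2

Flow: 70 L/min ÷ 60 = 1.1667 L/s.
New flow: 59 L/min ÷ 60 = 0.9833 L/s.
PIP = Vt/C + R·V̇ + PEEP (constant-flow equation of motion).
Only the resistive term changes: ΔPIP = R × ΔV̇ = 13.5 × (0.9833 − 1.1667) = 13.5 × -0.1834 = -2.476 cmH2O.
Original PIP = 390/21.7 + 13.5×1.1667 + 12 = 45.723 cmH2O; new PIP = 45.723 + (-2.476) = 43.247 cmH2O.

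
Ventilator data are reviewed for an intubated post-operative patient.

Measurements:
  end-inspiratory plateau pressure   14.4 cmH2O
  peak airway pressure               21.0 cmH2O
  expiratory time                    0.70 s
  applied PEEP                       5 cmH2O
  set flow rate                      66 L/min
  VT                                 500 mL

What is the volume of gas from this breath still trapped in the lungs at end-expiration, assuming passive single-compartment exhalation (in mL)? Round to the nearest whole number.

Flow: 66 L/min ÷ 60 = 1.1 L/s.
R = (PIP − Pplat)/V̇ = (21.0 − 14.4) / 1.1 = 6.6/1.1 = 6.0 cmH2O·s/L.
C = Vt/(Pplat − PEEP) = 500.0 / (14.4 − 5) = 500.0/9.4 = 53.191 mL/cmH2O.
τ = R × C = 6.0 × 0.05319 L/cmH2O = 0.3191 s.
Fraction remaining = e^(−Te/τ) = e^(−0.70/0.3191) = 0.1115.
Trapped volume = 500.0 × 0.1115 = 55.75 mL.

56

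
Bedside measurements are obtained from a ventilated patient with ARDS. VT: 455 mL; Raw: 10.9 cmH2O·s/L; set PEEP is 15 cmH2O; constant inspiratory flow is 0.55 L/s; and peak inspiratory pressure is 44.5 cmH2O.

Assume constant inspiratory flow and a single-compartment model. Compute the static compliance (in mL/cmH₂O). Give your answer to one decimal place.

Equation of motion (constant flow): PIP = Vt/C + R·V̇ + PEEP.
Vt/C = PIP − R·V̇ − PEEP = 44.5 − 10.9×0.55 − 15 = 44.5 − 5.995 − 15 = 23.505 cmH2O.
C = Vt / 23.505 = 455 / 23.505 = 19.358 mL/cmH2O.

19.4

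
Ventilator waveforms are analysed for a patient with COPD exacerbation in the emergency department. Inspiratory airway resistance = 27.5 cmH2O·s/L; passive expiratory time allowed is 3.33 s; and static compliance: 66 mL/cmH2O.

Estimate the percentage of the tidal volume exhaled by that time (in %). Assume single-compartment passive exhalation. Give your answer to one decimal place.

τ = R × C = 27.5 × 66 mL/cmH2O = 27.5 × 0.066 L/cmH2O = 1.815 s.
Passive exhalation: V(t)/V₀ = e^(−t/τ) = e^(−3.33/1.815) = 0.1597.
Fraction exhaled = 1 − 0.1597 = 0.8403 → 84.03%.

84.0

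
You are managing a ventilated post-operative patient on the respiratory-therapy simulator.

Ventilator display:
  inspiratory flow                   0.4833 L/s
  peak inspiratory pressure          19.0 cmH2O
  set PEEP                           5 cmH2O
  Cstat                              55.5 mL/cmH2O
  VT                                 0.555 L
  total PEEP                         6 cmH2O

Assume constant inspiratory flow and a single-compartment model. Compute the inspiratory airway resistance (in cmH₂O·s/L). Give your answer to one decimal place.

6.2

Total PEEP = 6 cmH2O (set 5 + intrinsic 1); this is the baseline alveolar pressure.
Equation of motion (constant flow): PIP = Vt/C + R·V̇ + PEEP.
R·V̇ = PIP − Vt/C − PEEP = 19.0 − 555/55.5 − 6 = 19.0 − 10.0 − 6 = 3.0 cmH2O.
R = 3.0 / 0.4833 = 6.207 cmH2O·s/L.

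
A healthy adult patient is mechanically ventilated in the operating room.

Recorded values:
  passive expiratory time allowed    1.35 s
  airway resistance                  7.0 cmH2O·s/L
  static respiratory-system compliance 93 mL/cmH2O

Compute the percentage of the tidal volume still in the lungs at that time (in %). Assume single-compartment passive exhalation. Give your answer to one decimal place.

12.6

τ = R × C = 7.0 × 93 mL/cmH2O = 7.0 × 0.093 L/cmH2O = 0.651 s.
Passive exhalation: V(t)/V₀ = e^(−t/τ) = e^(−1.35/0.651) = 0.1257.
Fraction remaining = 0.1257 → 12.57%.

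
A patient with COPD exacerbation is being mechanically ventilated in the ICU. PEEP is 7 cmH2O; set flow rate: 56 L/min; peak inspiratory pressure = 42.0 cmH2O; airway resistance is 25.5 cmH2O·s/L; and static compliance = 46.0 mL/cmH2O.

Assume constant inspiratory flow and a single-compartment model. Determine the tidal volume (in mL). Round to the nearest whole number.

Flow: 56 L/min ÷ 60 = 0.9333 L/s.
Equation of motion (constant flow): PIP = Vt/C + R·V̇ + PEEP.
Vt/C = PIP − R·V̇ − PEEP = 42.0 − 23.799 − 7 = 11.201 cmH2O.
Vt = C × 11.201 = 46.0 × 11.201 = 515.25 mL.

515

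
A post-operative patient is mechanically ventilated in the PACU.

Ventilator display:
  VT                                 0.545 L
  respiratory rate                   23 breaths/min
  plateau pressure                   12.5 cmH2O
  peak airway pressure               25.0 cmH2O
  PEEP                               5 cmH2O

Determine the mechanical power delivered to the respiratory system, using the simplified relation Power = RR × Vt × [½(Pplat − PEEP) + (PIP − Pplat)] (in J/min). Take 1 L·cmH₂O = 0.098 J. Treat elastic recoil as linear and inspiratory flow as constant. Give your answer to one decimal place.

Per-breath work = Vt × [½(Pplat−PEEP) + (PIP−Pplat)] = 0.545 × [0.5×7.5 + 12.5] = 0.545 × 16.25 = 8.856 L·cmH2O.
Power = 23 × 8.856 = 203.69 L·cmH2O/min.
× 0.098 J/(L·cmH2O) → 19.962 J/min.

20.0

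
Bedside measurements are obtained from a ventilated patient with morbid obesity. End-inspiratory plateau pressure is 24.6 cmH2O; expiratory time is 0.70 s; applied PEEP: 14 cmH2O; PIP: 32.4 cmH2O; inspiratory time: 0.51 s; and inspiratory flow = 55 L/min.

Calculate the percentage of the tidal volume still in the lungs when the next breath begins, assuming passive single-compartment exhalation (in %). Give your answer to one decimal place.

Flow: 55 L/min ÷ 60 = 0.9167 L/s.
Vt = flow × Ti = 0.9167 L/s × 0.51 s × 1000 mL/L = 467.52 mL.
R = (PIP − Pplat)/V̇ = (32.4 − 24.6) / 0.9167 = 7.8/0.9167 = 8.509 cmH2O·s/L.
C = Vt/(Pplat − PEEP) = 467.52 / (24.6 − 14) = 467.52/10.6 = 44.106 mL/cmH2O.
τ = R × C = 8.509 × 0.04411 L/cmH2O = 0.3753 s.
Fraction remaining at end-expiration = e^(−Te/τ) = e^(−0.70/0.3753) = 0.1549 → 15.49%.

15.5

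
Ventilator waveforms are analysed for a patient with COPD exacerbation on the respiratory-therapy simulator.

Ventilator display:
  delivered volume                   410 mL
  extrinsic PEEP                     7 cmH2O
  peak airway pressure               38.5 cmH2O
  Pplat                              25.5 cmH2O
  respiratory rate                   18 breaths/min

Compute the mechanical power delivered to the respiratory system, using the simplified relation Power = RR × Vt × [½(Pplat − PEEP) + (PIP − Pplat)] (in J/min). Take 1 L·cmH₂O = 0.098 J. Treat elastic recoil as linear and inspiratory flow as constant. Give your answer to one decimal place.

Per-breath work = Vt × [½(Pplat−PEEP) + (PIP−Pplat)] = 0.410 × [0.5×18.5 + 13.0] = 0.410 × 22.25 = 9.123 L·cmH2O.
Power = 18 × 9.123 = 164.21 L·cmH2O/min.
× 0.098 J/(L·cmH2O) → 16.093 J/min.

16.1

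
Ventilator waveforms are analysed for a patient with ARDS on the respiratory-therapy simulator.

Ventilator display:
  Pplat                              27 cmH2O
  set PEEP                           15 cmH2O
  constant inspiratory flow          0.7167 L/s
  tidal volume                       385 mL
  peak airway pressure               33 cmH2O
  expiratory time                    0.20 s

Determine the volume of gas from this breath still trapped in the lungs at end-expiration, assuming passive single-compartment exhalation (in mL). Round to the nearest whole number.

183

R = (PIP − Pplat)/V̇ = (33 − 27) / 0.7167 = 6.0/0.7167 = 8.372 cmH2O·s/L.
C = Vt/(Pplat − PEEP) = 385.0 / (27 − 15) = 385.0/12.0 = 32.083 mL/cmH2O.
τ = R × C = 8.372 × 0.03208 L/cmH2O = 0.2686 s.
Fraction remaining = e^(−Te/τ) = e^(−0.20/0.2686) = 0.4749.
Trapped volume = 385.0 × 0.4749 = 182.84 mL.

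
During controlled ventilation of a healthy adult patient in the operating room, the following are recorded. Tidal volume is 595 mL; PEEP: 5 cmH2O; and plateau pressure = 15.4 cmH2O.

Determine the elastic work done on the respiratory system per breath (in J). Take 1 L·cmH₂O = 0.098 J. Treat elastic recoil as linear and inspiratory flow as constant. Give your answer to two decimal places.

0.30

Elastic work ≈ ½ × (Pplat − PEEP) × Vt = 0.5 × (15.4 − 5) × 0.595 L = 0.5 × 10.4 × 0.595 = 3.094 L·cmH2O.
× 0.098 J/(L·cmH2O) → 0.3032 J.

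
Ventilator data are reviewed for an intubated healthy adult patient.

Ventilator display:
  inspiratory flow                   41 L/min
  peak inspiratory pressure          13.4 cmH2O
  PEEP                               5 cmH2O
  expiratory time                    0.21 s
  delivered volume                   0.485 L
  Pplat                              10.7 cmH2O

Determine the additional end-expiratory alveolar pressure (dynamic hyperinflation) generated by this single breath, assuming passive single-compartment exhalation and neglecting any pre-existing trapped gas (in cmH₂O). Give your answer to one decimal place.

3.1

Flow: 41 L/min ÷ 60 = 0.6833 L/s.
R = (PIP − Pplat)/V̇ = (13.4 − 10.7) / 0.6833 = 2.7/0.6833 = 3.951 cmH2O·s/L.
C = Vt/(Pplat − PEEP) = 485.0 / (10.7 − 5) = 485.0/5.7 = 85.088 mL/cmH2O.
τ = R × C = 3.951 × 0.08509 L/cmH2O = 0.3362 s.
Fraction remaining = e^(−Te/τ) = e^(−0.21/0.3362) = 0.5355; trapped volume = 485.0 × 0.5355 = 259.72 mL.
Additional alveolar pressure from trapping ≈ V_trapped / C = 259.72 / 85.088 = 3.052 cmH2O.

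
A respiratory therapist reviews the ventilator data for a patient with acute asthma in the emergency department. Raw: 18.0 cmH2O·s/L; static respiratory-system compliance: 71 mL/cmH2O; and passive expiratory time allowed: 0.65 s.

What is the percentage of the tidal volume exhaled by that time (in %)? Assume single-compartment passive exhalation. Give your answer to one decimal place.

τ = R × C = 18.0 × 71 mL/cmH2O = 18.0 × 0.071 L/cmH2O = 1.278 s.
Passive exhalation: V(t)/V₀ = e^(−t/τ) = e^(−0.65/1.278) = 0.6013.
Fraction exhaled = 1 − 0.6013 = 0.3987 → 39.87%.

39.9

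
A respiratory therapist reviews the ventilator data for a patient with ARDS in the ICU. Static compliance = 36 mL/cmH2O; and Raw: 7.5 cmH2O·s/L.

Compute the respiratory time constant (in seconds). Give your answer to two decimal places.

0.27

τ = R × C = 7.5 × 36 mL/cmH2O = 7.5 × 0.036 L/cmH2O = 0.27 s.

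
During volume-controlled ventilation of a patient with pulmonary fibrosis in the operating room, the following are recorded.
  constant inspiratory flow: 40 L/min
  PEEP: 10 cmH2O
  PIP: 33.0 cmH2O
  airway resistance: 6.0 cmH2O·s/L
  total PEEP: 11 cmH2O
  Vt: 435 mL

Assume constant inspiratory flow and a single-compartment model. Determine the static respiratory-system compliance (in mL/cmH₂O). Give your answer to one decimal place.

24.2

Flow: 40 L/min ÷ 60 = 0.6667 L/s.
Total PEEP = 11 cmH2O (set 10 + intrinsic 1); this is the baseline alveolar pressure.
Equation of motion (constant flow): PIP = Vt/C + R·V̇ + PEEP.
Vt/C = PIP − R·V̇ − PEEP = 33.0 − 6.0×0.6667 − 11 = 33.0 − 4.0 − 11 = 18.0 cmH2O.
C = Vt / 18.0 = 435 / 18.0 = 24.167 mL/cmH2O.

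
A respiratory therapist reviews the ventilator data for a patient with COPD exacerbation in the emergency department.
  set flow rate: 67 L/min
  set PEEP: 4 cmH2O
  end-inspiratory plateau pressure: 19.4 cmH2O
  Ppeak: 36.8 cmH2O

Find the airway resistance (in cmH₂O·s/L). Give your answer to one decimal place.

15.6

Flow: 67 L/min ÷ 60 = 1.1167 L/s.
Raw = (PIP − Pplat) / flow = (36.8 − 19.4) / 1.1167 = 17.4 / 1.1167 = 15.582 cmH2O·s/L.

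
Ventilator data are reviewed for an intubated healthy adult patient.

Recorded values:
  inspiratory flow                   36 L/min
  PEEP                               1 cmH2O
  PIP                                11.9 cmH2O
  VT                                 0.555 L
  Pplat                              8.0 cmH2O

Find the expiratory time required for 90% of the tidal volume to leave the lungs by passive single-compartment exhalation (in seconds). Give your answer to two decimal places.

Flow: 36 L/min ÷ 60 = 0.6 L/s.
R = (PIP − Pplat)/V̇ = (11.9 − 8.0) / 0.6 = 3.9/0.6 = 6.5 cmH2O·s/L.
C = Vt/(Pplat − PEEP) = 555.0 / (8.0 − 1) = 555.0/7.0 = 79.286 mL/cmH2O.
τ = R × C = 6.5 × 0.07929 L/cmH2O = 0.5154 s.
t = −τ·ln(1 − 0.90) = −0.5154·ln(0.1) = 1.187 s.

1.19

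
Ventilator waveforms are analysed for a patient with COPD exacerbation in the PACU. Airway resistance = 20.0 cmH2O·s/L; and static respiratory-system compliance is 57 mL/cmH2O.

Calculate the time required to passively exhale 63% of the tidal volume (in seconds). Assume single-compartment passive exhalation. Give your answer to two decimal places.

τ = R × C = 20.0 × 57 mL/cmH2O = 20.0 × 0.057 L/cmH2O = 1.14 s.
Exhaled fraction f = 1 − e^(−t/τ) → t = −τ·ln(1 − f) = −1.14·ln(0.37) = 1.133 s.

1.13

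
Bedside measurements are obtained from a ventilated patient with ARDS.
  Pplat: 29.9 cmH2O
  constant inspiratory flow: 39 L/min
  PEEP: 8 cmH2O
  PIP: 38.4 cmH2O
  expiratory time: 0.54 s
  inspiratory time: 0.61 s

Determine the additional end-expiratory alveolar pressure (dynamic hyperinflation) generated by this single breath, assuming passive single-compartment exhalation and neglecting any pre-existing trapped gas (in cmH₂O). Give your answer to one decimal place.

2.2

Flow: 39 L/min ÷ 60 = 0.65 L/s.
Vt = flow × Ti = 0.65 L/s × 0.61 s × 1000 mL/L = 396.5 mL.
R = (PIP − Pplat)/V̇ = (38.4 − 29.9) / 0.65 = 8.5/0.65 = 13.077 cmH2O·s/L.
C = Vt/(Pplat − PEEP) = 396.5 / (29.9 − 8) = 396.5/21.9 = 18.105 mL/cmH2O.
τ = R × C = 13.077 × 0.01811 L/cmH2O = 0.2368 s.
Fraction remaining = e^(−Te/τ) = e^(−0.54/0.2368) = 0.1022; trapped volume = 396.5 × 0.1022 = 40.522 mL.
Additional alveolar pressure from trapping ≈ V_trapped / C = 40.522 / 18.105 = 2.238 cmH2O.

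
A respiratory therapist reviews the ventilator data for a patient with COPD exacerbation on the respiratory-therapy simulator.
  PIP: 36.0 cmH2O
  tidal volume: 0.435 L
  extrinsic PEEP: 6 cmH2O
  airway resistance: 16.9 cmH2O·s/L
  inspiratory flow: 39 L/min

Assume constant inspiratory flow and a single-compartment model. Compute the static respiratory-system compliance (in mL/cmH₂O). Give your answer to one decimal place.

Flow: 39 L/min ÷ 60 = 0.65 L/s.
Equation of motion (constant flow): PIP = Vt/C + R·V̇ + PEEP.
Vt/C = PIP − R·V̇ − PEEP = 36.0 − 16.9×0.65 − 6 = 36.0 − 10.985 − 6 = 19.015 cmH2O.
C = Vt / 19.015 = 435 / 19.015 = 22.877 mL/cmH2O.

22.9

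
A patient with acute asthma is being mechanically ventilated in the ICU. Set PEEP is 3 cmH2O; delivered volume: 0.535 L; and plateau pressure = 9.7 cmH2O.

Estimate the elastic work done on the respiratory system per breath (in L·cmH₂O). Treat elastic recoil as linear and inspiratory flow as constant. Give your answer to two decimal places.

Elastic work ≈ ½ × (Pplat − PEEP) × Vt = 0.5 × (9.7 − 3) × 0.535 L = 0.5 × 6.7 × 0.535 = 1.792 L·cmH2O.

1.79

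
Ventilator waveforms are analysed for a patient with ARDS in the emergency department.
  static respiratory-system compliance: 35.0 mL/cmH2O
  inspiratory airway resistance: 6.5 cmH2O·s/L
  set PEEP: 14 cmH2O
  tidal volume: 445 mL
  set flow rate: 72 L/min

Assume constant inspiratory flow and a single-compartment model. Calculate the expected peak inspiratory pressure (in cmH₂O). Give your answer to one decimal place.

Flow: 72 L/min ÷ 60 = 1.2 L/s.
Equation of motion (constant flow): PIP = Vt/C + R·V̇ + PEEP.
PIP = 445/35.0 + 6.5×1.2 + 14 = 12.714 + 7.8 + 14 = 34.514 cmH2O.

34.5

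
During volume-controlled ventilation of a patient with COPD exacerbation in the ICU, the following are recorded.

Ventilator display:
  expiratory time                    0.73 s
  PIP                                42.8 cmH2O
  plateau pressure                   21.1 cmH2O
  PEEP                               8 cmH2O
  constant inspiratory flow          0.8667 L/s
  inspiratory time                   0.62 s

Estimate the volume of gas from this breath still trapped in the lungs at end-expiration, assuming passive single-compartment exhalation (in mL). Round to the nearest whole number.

Vt = flow × Ti = 0.8667 L/s × 0.62 s × 1000 mL/L = 537.35 mL.
R = (PIP − Pplat)/V̇ = (42.8 − 21.1) / 0.8667 = 21.7/0.8667 = 25.037 cmH2O·s/L.
C = Vt/(Pplat − PEEP) = 537.35 / (21.1 − 8) = 537.35/13.1 = 41.019 mL/cmH2O.
τ = R × C = 25.037 × 0.04102 L/cmH2O = 1.027 s.
Fraction remaining = e^(−Te/τ) = e^(−0.73/1.027) = 0.4912.
Trapped volume = 537.35 × 0.4912 = 263.95 mL.

264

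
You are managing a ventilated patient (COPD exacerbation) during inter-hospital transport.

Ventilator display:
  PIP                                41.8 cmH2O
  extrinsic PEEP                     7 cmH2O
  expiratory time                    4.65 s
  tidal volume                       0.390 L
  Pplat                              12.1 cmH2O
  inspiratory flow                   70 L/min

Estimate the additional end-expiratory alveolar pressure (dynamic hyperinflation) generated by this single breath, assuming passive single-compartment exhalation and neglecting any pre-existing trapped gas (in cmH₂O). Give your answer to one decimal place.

Flow: 70 L/min ÷ 60 = 1.1667 L/s.
R = (PIP − Pplat)/V̇ = (41.8 − 12.1) / 1.1667 = 29.7/1.1667 = 25.456 cmH2O·s/L.
C = Vt/(Pplat − PEEP) = 390.0 / (12.1 − 7) = 390.0/5.1 = 76.471 mL/cmH2O.
τ = R × C = 25.456 × 0.07647 L/cmH2O = 1.947 s.
Fraction remaining = e^(−Te/τ) = e^(−4.65/1.947) = 0.09179; trapped volume = 390.0 × 0.09179 = 35.798 mL.
Additional alveolar pressure from trapping ≈ V_trapped / C = 35.798 / 76.471 = 0.4681 cmH2O.

0.5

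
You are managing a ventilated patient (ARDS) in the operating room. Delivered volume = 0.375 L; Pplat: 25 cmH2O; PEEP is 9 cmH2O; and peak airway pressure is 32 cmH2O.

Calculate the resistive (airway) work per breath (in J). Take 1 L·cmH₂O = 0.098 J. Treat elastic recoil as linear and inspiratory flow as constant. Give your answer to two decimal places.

0.26

With constant inspiratory flow the resistive pressure is constant at PIP − Pplat = 32 − 25 = 7.0 cmH2O, so resistive work = 7.0 × 0.375 = 2.625 L·cmH2O.
× 0.098 J/(L·cmH2O) → 0.2573 J.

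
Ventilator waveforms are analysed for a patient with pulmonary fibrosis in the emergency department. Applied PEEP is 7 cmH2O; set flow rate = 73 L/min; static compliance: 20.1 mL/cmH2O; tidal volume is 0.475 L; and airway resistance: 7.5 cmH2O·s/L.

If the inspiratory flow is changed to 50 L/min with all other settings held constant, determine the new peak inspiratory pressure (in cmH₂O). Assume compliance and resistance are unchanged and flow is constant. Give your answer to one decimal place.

Flow: 73 L/min ÷ 60 = 1.2167 L/s.
New flow: 50 L/min ÷ 60 = 0.8333 L/s.
PIP = Vt/C + R·V̇ + PEEP (constant-flow equation of motion).
Only the resistive term changes: ΔPIP = R × ΔV̇ = 7.5 × (0.8333 − 1.2167) = 7.5 × -0.3834 = -2.876 cmH2O.
Original PIP = 475/20.1 + 7.5×1.2167 + 7 = 39.757 cmH2O; new PIP = 39.757 + (-2.876) = 36.881 cmH2O.

36.9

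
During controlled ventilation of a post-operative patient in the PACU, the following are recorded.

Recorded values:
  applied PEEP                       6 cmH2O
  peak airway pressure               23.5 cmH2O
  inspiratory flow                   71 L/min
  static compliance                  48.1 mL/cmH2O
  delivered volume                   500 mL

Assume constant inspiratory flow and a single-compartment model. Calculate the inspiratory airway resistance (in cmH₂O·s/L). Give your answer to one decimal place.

6.0

Flow: 71 L/min ÷ 60 = 1.1833 L/s.
Equation of motion (constant flow): PIP = Vt/C + R·V̇ + PEEP.
R·V̇ = PIP − Vt/C − PEEP = 23.5 − 500/48.1 − 6 = 23.5 − 10.395 − 6 = 7.105 cmH2O.
R = 7.105 / 1.1833 = 6.004 cmH2O·s/L.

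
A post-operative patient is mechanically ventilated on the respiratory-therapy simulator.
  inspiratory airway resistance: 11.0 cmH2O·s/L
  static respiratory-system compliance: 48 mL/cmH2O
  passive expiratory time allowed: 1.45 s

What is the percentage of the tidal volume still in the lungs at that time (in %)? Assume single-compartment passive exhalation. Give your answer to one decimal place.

6.4

τ = R × C = 11.0 × 48 mL/cmH2O = 11.0 × 0.048 L/cmH2O = 0.528 s.
Passive exhalation: V(t)/V₀ = e^(−t/τ) = e^(−1.45/0.528) = 0.06417.
Fraction remaining = 0.06417 → 6.417%.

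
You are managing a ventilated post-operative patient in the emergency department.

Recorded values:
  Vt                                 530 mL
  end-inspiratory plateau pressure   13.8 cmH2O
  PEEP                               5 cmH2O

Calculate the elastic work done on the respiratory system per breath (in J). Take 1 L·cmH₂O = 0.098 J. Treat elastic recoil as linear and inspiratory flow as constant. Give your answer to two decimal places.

0.23

Elastic work ≈ ½ × (Pplat − PEEP) × Vt = 0.5 × (13.8 − 5) × 0.530 L = 0.5 × 8.8 × 0.530 = 2.332 L·cmH2O.
× 0.098 J/(L·cmH2O) → 0.2285 J.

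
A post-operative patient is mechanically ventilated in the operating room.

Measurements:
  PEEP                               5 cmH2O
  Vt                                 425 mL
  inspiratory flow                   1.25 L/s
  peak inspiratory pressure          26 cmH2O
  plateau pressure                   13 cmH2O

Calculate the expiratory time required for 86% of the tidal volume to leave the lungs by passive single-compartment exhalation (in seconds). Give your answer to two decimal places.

1.09

R = (PIP − Pplat)/V̇ = (26 − 13) / 1.25 = 13.0/1.25 = 10.4 cmH2O·s/L.
C = Vt/(Pplat − PEEP) = 425.0 / (13 − 5) = 425.0/8.0 = 53.125 mL/cmH2O.
τ = R × C = 10.4 × 0.05313 L/cmH2O = 0.5526 s.
t = −τ·ln(1 − 0.86) = −0.5526·ln(0.14) = 1.086 s.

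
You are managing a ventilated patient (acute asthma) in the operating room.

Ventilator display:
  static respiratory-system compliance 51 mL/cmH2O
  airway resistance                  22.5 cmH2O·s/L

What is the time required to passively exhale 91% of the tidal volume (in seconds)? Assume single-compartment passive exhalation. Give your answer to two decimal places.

τ = R × C = 22.5 × 51 mL/cmH2O = 22.5 × 0.051 L/cmH2O = 1.148 s.
Exhaled fraction f = 1 − e^(−t/τ) → t = −τ·ln(1 − f) = −1.148·ln(0.09) = 2.764 s.

2.76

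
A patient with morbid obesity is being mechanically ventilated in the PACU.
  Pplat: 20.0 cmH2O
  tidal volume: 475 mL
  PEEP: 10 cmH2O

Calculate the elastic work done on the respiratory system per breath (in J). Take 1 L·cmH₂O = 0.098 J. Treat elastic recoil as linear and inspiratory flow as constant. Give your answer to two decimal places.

0.23

Elastic work ≈ ½ × (Pplat − PEEP) × Vt = 0.5 × (20.0 − 10) × 0.475 L = 0.5 × 10.0 × 0.475 = 2.375 L·cmH2O.
× 0.098 J/(L·cmH2O) → 0.2328 J.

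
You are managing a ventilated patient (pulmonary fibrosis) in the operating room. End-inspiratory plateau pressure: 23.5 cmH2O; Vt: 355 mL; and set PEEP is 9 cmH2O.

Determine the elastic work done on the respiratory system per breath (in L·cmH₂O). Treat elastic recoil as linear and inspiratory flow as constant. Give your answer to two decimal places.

Elastic work ≈ ½ × (Pplat − PEEP) × Vt = 0.5 × (23.5 − 9) × 0.355 L = 0.5 × 14.5 × 0.355 = 2.574 L·cmH2O.

2.57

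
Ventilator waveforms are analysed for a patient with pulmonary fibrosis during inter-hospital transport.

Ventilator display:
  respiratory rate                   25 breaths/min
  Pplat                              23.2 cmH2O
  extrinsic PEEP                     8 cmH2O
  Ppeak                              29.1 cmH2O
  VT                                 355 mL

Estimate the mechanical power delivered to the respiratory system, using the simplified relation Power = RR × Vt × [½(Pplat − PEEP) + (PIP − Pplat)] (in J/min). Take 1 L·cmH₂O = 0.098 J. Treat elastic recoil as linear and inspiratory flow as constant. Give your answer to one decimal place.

Per-breath work = Vt × [½(Pplat−PEEP) + (PIP−Pplat)] = 0.355 × [0.5×15.2 + 5.9] = 0.355 × 13.5 = 4.793 L·cmH2O.
Power = 25 × 4.793 = 119.83 L·cmH2O/min.
× 0.098 J/(L·cmH2O) → 11.743 J/min.

11.7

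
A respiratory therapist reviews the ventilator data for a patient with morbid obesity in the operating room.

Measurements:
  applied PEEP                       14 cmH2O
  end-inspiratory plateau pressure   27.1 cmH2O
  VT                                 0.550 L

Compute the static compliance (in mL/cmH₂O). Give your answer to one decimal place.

Cstat = Vt / (Pplat − PEEP) = 550 / (27.1 − 14) = 550 / 13.1 = 41.985 mL/cmH2O.

42.0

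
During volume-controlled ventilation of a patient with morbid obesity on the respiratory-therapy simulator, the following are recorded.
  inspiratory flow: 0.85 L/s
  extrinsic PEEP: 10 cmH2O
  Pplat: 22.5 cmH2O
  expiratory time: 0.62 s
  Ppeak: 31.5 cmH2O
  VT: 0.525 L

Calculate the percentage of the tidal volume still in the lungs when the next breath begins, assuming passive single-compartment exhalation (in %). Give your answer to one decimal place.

R = (PIP − Pplat)/V̇ = (31.5 − 22.5) / 0.85 = 9.0/0.85 = 10.588 cmH2O·s/L.
C = Vt/(Pplat − PEEP) = 525.0 / (22.5 − 10) = 525.0/12.5 = 42.0 mL/cmH2O.
τ = R × C = 10.588 × 0.042 L/cmH2O = 0.4447 s.
Fraction remaining at end-expiration = e^(−Te/τ) = e^(−0.62/0.4447) = 0.248 → 24.8%.

24.8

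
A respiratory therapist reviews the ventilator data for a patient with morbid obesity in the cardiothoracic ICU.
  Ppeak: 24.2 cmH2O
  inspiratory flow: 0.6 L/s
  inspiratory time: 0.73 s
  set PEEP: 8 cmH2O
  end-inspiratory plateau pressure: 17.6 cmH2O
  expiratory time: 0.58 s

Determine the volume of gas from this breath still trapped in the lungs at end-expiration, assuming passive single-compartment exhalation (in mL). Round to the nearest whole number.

138

Vt = flow × Ti = 0.6 L/s × 0.73 s × 1000 mL/L = 438.0 mL.
R = (PIP − Pplat)/V̇ = (24.2 − 17.6) / 0.6 = 6.6/0.6 = 11.0 cmH2O·s/L.
C = Vt/(Pplat − PEEP) = 438.0 / (17.6 − 8) = 438.0/9.6 = 45.625 mL/cmH2O.
τ = R × C = 11.0 × 0.04563 L/cmH2O = 0.5019 s.
Fraction remaining = e^(−Te/τ) = e^(−0.58/0.5019) = 0.3149.
Trapped volume = 438.0 × 0.3149 = 137.93 mL.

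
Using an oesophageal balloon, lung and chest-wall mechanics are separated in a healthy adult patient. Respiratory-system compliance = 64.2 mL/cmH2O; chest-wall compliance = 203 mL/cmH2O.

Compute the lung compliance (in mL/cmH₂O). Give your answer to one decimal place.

1/CL = 1/Crs − 1/Ccw.
1/CL = 1/64.2 − 1/203 = 0.01065.
CL = 93.897 mL/cmH2O.

93.9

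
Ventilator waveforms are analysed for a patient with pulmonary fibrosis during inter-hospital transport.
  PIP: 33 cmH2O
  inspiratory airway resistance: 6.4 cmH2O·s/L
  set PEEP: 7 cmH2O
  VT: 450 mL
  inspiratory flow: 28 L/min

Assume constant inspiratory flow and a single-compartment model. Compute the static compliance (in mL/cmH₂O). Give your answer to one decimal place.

19.6

Flow: 28 L/min ÷ 60 = 0.4667 L/s.
Equation of motion (constant flow): PIP = Vt/C + R·V̇ + PEEP.
Vt/C = PIP − R·V̇ − PEEP = 33 − 6.4×0.4667 − 7 = 33 − 2.987 − 7 = 23.013 cmH2O.
C = Vt / 23.013 = 450 / 23.013 = 19.554 mL/cmH2O.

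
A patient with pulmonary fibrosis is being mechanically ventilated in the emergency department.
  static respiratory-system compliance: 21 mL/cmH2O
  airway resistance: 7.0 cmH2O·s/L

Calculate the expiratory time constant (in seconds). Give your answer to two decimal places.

τ = R × C = 7.0 × 21 mL/cmH2O = 7.0 × 0.021 L/cmH2O = 0.147 s.

0.15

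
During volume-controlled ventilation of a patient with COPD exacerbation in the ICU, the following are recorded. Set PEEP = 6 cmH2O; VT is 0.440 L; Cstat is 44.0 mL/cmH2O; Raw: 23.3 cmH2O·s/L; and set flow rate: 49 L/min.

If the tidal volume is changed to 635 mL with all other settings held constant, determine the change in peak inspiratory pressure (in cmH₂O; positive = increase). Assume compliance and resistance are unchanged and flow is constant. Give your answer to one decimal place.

4.4

PIP = Vt/C + R·V̇ + PEEP (constant-flow equation of motion).
Only the elastic term changes: ΔPIP = ΔVt / C = (635 − 440) / 44.0 = 4.432 cmH2O.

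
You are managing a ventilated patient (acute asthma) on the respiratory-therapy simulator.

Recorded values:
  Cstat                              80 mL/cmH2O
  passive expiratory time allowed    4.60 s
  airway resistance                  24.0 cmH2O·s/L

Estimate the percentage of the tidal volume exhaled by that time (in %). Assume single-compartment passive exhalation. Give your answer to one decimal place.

90.9

τ = R × C = 24.0 × 80 mL/cmH2O = 24.0 × 0.080 L/cmH2O = 1.92 s.
Passive exhalation: V(t)/V₀ = e^(−t/τ) = e^(−4.60/1.92) = 0.0911.
Fraction exhaled = 1 − 0.0911 = 0.9089 → 90.89%.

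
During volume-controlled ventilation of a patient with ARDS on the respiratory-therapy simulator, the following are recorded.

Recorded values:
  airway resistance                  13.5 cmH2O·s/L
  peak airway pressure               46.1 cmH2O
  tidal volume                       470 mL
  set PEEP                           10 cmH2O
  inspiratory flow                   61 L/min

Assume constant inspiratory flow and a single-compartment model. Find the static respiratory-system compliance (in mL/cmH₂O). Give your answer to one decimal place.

Flow: 61 L/min ÷ 60 = 1.0167 L/s.
Equation of motion (constant flow): PIP = Vt/C + R·V̇ + PEEP.
Vt/C = PIP − R·V̇ − PEEP = 46.1 − 13.5×1.0167 − 10 = 46.1 − 13.725 − 10 = 22.375 cmH2O.
C = Vt / 22.375 = 470 / 22.375 = 21.006 mL/cmH2O.

21.0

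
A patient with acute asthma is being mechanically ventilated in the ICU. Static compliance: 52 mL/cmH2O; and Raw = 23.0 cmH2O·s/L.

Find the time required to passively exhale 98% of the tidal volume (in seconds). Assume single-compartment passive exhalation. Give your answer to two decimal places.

4.68

τ = R × C = 23.0 × 52 mL/cmH2O = 23.0 × 0.052 L/cmH2O = 1.196 s.
Exhaled fraction f = 1 − e^(−t/τ) → t = −τ·ln(1 − f) = −1.196·ln(0.02) = 4.679 s.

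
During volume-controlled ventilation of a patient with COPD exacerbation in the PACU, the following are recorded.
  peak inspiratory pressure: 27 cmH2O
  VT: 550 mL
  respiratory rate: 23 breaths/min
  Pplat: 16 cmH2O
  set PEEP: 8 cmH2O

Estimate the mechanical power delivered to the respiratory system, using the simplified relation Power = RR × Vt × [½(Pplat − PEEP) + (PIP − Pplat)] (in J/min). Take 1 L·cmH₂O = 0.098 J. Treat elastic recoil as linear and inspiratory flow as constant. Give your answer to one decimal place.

18.6

Per-breath work = Vt × [½(Pplat−PEEP) + (PIP−Pplat)] = 0.550 × [0.5×8.0 + 11.0] = 0.550 × 15.0 = 8.25 L·cmH2O.
Power = 23 × 8.25 = 189.75 L·cmH2O/min.
× 0.098 J/(L·cmH2O) → 18.596 J/min.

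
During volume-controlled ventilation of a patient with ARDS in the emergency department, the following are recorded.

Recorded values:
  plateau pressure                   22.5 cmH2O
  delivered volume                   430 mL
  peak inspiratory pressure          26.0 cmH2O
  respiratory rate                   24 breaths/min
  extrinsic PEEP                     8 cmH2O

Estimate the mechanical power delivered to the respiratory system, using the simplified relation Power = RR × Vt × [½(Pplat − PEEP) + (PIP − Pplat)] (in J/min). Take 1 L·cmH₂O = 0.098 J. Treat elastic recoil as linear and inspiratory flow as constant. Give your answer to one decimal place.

Per-breath work = Vt × [½(Pplat−PEEP) + (PIP−Pplat)] = 0.430 × [0.5×14.5 + 3.5] = 0.430 × 10.75 = 4.623 L·cmH2O.
Power = 24 × 4.623 = 110.95 L·cmH2O/min.
× 0.098 J/(L·cmH2O) → 10.873 J/min.

10.9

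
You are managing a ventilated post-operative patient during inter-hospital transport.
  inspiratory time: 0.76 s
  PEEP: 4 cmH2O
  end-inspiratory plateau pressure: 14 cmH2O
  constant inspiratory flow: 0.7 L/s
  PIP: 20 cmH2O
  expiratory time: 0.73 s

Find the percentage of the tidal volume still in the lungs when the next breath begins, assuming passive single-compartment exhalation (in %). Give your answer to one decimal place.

20.2

Vt = flow × Ti = 0.7 L/s × 0.76 s × 1000 mL/L = 532.0 mL.
R = (PIP − Pplat)/V̇ = (20 − 14) / 0.7 = 6.0/0.7 = 8.571 cmH2O·s/L.
C = Vt/(Pplat − PEEP) = 532.0 / (14 − 4) = 532.0/10.0 = 53.2 mL/cmH2O.
τ = R × C = 8.571 × 0.0532 L/cmH2O = 0.456 s.
Fraction remaining at end-expiration = e^(−Te/τ) = e^(−0.73/0.456) = 0.2017 → 20.17%.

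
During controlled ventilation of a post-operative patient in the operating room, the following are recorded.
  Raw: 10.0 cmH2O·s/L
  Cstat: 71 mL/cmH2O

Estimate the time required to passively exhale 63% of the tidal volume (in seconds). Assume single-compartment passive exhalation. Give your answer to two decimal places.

τ = R × C = 10.0 × 71 mL/cmH2O = 10.0 × 0.071 L/cmH2O = 0.71 s.
Exhaled fraction f = 1 − e^(−t/τ) → t = −τ·ln(1 − f) = −0.71·ln(0.37) = 0.7059 s.

0.71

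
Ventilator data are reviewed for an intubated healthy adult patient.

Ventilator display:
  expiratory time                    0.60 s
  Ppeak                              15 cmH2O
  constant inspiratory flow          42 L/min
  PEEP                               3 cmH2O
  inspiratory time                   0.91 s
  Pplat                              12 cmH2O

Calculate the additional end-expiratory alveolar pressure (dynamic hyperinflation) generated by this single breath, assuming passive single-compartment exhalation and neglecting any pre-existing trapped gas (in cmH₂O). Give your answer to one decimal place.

Flow: 42 L/min ÷ 60 = 0.7 L/s.
Vt = flow × Ti = 0.7 L/s × 0.91 s × 1000 mL/L = 637.0 mL.
R = (PIP − Pplat)/V̇ = (15 − 12) / 0.7 = 3.0/0.7 = 4.286 cmH2O·s/L.
C = Vt/(Pplat − PEEP) = 637.0 / (12 − 3) = 637.0/9.0 = 70.778 mL/cmH2O.
τ = R × C = 4.286 × 0.07078 L/cmH2O = 0.3034 s.
Fraction remaining = e^(−Te/τ) = e^(−0.60/0.3034) = 0.1384; trapped volume = 637.0 × 0.1384 = 88.161 mL.
Additional alveolar pressure from trapping ≈ V_trapped / C = 88.161 / 70.778 = 1.246 cmH2O.

1.2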